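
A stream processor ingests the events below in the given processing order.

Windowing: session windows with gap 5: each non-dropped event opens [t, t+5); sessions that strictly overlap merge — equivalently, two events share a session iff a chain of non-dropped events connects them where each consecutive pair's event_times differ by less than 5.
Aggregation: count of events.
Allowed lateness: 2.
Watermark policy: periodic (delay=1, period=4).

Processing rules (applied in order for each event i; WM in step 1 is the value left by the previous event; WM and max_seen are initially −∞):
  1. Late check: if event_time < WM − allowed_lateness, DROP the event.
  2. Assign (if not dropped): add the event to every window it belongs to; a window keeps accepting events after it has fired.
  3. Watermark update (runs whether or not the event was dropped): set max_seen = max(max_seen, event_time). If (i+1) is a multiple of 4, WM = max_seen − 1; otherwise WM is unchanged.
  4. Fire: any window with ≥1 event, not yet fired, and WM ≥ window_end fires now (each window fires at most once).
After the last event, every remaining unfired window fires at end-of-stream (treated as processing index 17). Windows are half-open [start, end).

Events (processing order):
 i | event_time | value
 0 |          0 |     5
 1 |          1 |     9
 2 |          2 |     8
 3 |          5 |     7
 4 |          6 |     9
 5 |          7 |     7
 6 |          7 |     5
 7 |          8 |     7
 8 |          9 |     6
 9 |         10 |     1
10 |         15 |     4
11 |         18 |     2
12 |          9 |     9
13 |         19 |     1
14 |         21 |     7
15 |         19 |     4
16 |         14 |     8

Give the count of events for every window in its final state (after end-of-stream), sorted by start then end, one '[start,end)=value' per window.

[0,15)=10 [15,26)=5

i=0 t=0 v=5: → [0,5); WM=−∞
i=1 t=1 v=9: → [0,6); WM=−∞
i=2 t=2 v=8: → [0,7); WM=−∞
i=3 t=5 v=7: → [0,10); WM=4
i=4 t=6 v=9: → [0,11); WM=4
i=5 t=7 v=7: → [0,12); WM=4
i=6 t=7 v=5: → [0,12); WM=4
i=7 t=8 v=7: → [0,13); WM=7
i=8 t=9 v=6: → [0,14); WM=7
i=9 t=10 v=1: → [0,15); WM=7
i=10 t=15 v=4: → [15,20); WM=7
i=11 t=18 v=2: → [15,23); WM=17
i=12 t=9 v=9: DROP (t<17-2); WM=17
i=13 t=19 v=1: → [15,24); WM=17
i=14 t=21 v=7: → [15,26); WM=17
i=15 t=19 v=4: → [15,26); WM=20
i=16 t=14 v=8: DROP (t<20-2); WM=20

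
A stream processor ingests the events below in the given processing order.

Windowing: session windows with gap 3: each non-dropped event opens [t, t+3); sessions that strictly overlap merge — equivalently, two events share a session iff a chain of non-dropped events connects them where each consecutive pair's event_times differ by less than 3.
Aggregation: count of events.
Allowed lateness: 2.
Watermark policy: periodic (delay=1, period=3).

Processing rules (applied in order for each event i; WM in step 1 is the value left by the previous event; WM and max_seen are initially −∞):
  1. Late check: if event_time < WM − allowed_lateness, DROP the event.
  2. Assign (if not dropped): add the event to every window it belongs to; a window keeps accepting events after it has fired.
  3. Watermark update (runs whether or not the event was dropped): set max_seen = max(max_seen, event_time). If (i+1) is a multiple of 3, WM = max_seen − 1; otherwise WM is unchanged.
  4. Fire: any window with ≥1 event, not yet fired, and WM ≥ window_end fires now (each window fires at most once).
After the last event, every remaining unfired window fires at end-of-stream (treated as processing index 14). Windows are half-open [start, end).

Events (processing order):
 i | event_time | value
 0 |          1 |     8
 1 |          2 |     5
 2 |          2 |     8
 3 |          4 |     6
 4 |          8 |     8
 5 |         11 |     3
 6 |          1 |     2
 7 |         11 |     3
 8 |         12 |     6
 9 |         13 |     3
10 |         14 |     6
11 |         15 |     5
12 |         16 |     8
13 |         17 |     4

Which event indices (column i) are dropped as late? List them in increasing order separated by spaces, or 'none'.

6

i=0 t=1 v=8: → [1,4); WM=−∞
i=1 t=2 v=5: → [1,5); WM=−∞
i=2 t=2 v=8: → [1,5); WM=1
i=3 t=4 v=6: → [1,7); WM=1
i=4 t=8 v=8: → [8,11); WM=1
i=5 t=11 v=3: → [11,14); WM=10
i=6 t=1 v=2: DROP (t<10-2); WM=10
i=7 t=11 v=3: → [11,14); WM=10
i=8 t=12 v=6: → [11,15); WM=11
i=9 t=13 v=3: → [11,16); WM=11
i=10 t=14 v=6: → [11,17); WM=11
i=11 t=15 v=5: → [11,18); WM=14
i=12 t=16 v=8: → [11,19); WM=14
i=13 t=17 v=4: → [11,20); WM=14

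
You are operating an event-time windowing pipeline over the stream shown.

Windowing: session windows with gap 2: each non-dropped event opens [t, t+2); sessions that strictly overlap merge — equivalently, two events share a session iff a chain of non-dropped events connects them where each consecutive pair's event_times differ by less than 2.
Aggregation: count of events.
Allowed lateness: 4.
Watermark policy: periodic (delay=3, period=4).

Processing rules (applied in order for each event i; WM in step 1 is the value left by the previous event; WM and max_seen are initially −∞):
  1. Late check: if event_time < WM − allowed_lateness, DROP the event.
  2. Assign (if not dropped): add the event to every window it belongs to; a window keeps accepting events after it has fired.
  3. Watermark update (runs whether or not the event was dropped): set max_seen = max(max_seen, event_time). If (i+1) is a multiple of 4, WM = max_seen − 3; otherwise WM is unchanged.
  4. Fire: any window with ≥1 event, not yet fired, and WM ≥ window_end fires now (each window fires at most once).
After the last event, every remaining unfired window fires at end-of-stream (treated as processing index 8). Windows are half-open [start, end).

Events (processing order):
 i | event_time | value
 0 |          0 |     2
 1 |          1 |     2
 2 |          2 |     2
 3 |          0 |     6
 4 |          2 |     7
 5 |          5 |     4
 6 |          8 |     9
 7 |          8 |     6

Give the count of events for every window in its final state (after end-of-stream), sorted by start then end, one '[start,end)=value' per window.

[0,4)=5 [5,7)=1 [8,10)=2

i=0 t=0 v=2: → [0,2); WM=−∞
i=1 t=1 v=2: → [0,3); WM=−∞
i=2 t=2 v=2: → [0,4); WM=−∞
i=3 t=0 v=6: → [0,4); WM=-1
i=4 t=2 v=7: → [0,4); WM=-1
i=5 t=5 v=4: → [5,7); WM=-1
i=6 t=8 v=9: → [8,10); WM=-1
i=7 t=8 v=6: → [8,10); WM=5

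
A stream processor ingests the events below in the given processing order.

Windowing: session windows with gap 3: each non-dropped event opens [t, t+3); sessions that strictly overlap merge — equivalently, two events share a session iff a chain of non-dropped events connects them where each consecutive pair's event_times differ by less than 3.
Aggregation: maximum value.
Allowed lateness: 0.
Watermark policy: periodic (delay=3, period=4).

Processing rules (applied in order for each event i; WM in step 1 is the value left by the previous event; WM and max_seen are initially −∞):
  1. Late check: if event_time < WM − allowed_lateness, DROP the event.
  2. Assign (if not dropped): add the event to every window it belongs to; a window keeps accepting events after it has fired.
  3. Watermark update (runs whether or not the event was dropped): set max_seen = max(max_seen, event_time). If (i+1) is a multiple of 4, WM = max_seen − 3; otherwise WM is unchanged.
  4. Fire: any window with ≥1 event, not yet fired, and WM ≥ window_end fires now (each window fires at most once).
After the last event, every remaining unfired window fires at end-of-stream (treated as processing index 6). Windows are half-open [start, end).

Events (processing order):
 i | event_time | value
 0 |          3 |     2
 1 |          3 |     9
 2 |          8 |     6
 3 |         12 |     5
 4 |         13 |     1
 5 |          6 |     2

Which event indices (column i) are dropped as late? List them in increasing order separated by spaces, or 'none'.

5

i=0 t=3 v=2: → [3,6); WM=−∞
i=1 t=3 v=9: → [3,6); WM=−∞
i=2 t=8 v=6: → [8,11); WM=−∞
i=3 t=12 v=5: → [12,15); WM=9
i=4 t=13 v=1: → [12,16); WM=9
i=5 t=6 v=2: DROP (t<9-0); WM=9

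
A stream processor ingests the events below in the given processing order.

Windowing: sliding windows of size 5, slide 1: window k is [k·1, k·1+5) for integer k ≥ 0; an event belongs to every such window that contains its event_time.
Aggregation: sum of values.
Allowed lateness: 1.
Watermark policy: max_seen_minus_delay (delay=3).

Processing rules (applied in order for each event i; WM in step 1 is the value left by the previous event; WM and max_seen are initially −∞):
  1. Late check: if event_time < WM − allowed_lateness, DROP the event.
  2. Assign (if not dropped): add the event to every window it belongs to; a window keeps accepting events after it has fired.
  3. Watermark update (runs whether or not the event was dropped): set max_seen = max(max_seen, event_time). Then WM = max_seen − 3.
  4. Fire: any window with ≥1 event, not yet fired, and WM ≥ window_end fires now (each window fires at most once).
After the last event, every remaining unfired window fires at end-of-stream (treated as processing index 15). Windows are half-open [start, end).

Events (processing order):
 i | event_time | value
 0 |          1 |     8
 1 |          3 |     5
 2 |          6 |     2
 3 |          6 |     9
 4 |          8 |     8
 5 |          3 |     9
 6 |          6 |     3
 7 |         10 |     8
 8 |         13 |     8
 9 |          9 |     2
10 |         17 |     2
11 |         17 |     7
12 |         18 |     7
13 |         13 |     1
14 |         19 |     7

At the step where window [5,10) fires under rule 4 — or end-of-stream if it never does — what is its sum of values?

i=0 t=1 v=8: → [1,6),[0,5); WM=-2
i=1 t=3 v=5: → [3,8),[2,7),[1,6),[0,5); WM=0
i=2 t=6 v=2: → [6,11),[5,10),[4,9),[3,8),[2,7); WM=3
i=3 t=6 v=9: → [6,11),[5,10),[4,9),[3,8),[2,7); WM=3
i=4 t=8 v=8: → [8,13),[7,12),[6,11),[5,10),[4,9); WM=5; [0,5) fires=13
i=5 t=3 v=9: DROP (t<5-1); WM=5
i=6 t=6 v=3: → [6,11),[5,10),[4,9),[3,8),[2,7); WM=5
i=7 t=10 v=8: → [10,15),[9,14),[8,13),[7,12),[6,11); WM=7; [1,6) fires=13 [2,7) fires=19
i=8 t=13 v=8: → [13,18),[12,17),[11,16),[10,15),[9,14); WM=10; [3,8) fires=19 [4,9) fires=22 [5,10) fires=22
i=9 t=9 v=2: → [9,14),[8,13),[7,12),[6,11),[5,10); WM=10
i=10 t=17 v=2: → [17,22),[16,21),[15,20),[14,19),[13,18); WM=14; [6,11) fires=32 [7,12) fires=18 [8,13) fires=18 [9,14) fires=18
i=11 t=17 v=7: → [17,22),[16,21),[15,20),[14,19),[13,18); WM=14
i=12 t=18 v=7: → [18,23),[17,22),[16,21),[15,20),[14,19); WM=15; [10,15) fires=16
i=13 t=13 v=1: DROP (t<15-1); WM=15
i=14 t=19 v=7: → [19,24),[18,23),[17,22),[16,21),[15,20); WM=16; [11,16) fires=8

22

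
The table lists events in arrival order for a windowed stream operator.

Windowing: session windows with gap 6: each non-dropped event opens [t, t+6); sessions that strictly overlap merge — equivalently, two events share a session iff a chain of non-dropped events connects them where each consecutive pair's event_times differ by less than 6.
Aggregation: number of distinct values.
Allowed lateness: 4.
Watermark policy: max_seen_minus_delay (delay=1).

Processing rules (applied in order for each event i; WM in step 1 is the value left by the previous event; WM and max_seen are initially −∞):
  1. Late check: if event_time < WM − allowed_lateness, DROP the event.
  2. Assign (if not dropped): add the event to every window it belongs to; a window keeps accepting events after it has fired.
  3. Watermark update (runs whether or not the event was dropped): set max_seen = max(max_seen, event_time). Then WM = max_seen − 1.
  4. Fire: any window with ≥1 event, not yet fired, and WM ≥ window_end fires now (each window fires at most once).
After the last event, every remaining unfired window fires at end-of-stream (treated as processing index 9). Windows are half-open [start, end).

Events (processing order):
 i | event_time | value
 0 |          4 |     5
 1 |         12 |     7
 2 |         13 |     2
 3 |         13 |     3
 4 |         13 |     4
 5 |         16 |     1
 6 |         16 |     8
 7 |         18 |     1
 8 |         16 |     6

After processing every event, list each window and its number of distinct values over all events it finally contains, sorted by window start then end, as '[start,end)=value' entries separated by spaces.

i=0 t=4 v=5: → [4,10); WM=3
i=1 t=12 v=7: → [12,18); WM=11
i=2 t=13 v=2: → [12,19); WM=12
i=3 t=13 v=3: → [12,19); WM=12
i=4 t=13 v=4: → [12,19); WM=12
i=5 t=16 v=1: → [12,22); WM=15
i=6 t=16 v=8: → [12,22); WM=15
i=7 t=18 v=1: → [12,24); WM=17
i=8 t=16 v=6: → [12,24); WM=17

[4,10)=1 [12,24)=7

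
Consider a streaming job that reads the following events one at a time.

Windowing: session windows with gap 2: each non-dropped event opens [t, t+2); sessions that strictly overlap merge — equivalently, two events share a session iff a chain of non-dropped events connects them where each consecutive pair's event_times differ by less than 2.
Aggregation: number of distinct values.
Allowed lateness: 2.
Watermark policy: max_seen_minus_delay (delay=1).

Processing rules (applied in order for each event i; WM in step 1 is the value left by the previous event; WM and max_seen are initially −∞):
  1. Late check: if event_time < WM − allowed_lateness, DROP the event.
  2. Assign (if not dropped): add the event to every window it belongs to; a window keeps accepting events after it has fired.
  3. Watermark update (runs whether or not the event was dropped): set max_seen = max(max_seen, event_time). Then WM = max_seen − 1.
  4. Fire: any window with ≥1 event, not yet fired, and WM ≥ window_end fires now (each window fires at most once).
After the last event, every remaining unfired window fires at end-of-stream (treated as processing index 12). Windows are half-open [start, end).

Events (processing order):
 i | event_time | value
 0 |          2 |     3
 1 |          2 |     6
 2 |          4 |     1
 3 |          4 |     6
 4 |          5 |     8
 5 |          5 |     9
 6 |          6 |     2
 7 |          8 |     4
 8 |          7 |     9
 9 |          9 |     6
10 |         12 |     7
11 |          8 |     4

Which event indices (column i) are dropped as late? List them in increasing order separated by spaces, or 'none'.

11

i=0 t=2 v=3: → [2,4); WM=1
i=1 t=2 v=6: → [2,4); WM=1
i=2 t=4 v=1: → [4,6); WM=3
i=3 t=4 v=6: → [4,6); WM=3
i=4 t=5 v=8: → [4,7); WM=4
i=5 t=5 v=9: → [4,7); WM=4
i=6 t=6 v=2: → [4,8); WM=5
i=7 t=8 v=4: → [8,10); WM=7
i=8 t=7 v=9: → [4,10); WM=7
i=9 t=9 v=6: → [4,11); WM=8
i=10 t=12 v=7: → [12,14); WM=11
i=11 t=8 v=4: DROP (t<11-2); WM=11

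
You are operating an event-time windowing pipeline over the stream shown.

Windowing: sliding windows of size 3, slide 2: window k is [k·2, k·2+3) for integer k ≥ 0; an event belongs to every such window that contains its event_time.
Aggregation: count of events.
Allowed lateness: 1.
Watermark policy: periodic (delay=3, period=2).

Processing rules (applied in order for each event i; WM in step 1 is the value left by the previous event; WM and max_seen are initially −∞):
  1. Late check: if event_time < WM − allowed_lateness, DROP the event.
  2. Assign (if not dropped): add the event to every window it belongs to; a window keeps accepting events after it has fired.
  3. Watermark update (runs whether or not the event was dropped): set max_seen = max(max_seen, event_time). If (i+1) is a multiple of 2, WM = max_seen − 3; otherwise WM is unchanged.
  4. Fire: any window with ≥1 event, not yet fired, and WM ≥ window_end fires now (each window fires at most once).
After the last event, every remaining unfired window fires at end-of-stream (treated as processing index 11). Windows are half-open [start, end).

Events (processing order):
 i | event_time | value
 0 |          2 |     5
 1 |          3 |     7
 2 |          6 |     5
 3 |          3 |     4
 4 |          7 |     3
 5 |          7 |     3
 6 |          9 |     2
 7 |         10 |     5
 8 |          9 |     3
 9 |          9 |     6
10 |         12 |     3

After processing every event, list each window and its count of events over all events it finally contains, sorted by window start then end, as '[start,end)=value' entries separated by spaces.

[0,3)=1 [2,5)=3 [4,7)=1 [6,9)=3 [8,11)=4 [10,13)=2 [12,15)=1

i=0 t=2 v=5: → [2,5),[0,3); WM=−∞
i=1 t=3 v=7: → [2,5); WM=0
i=2 t=6 v=5: → [6,9),[4,7); WM=0
i=3 t=3 v=4: → [2,5); WM=3; [0,3) fires=1
i=4 t=7 v=3: → [6,9); WM=3
i=5 t=7 v=3: → [6,9); WM=4
i=6 t=9 v=2: → [8,11); WM=4
i=7 t=10 v=5: → [10,13),[8,11); WM=7; [2,5) fires=3 [4,7) fires=1
i=8 t=9 v=3: → [8,11); WM=7
i=9 t=9 v=6: → [8,11); WM=7
i=10 t=12 v=3: → [12,15),[10,13); WM=7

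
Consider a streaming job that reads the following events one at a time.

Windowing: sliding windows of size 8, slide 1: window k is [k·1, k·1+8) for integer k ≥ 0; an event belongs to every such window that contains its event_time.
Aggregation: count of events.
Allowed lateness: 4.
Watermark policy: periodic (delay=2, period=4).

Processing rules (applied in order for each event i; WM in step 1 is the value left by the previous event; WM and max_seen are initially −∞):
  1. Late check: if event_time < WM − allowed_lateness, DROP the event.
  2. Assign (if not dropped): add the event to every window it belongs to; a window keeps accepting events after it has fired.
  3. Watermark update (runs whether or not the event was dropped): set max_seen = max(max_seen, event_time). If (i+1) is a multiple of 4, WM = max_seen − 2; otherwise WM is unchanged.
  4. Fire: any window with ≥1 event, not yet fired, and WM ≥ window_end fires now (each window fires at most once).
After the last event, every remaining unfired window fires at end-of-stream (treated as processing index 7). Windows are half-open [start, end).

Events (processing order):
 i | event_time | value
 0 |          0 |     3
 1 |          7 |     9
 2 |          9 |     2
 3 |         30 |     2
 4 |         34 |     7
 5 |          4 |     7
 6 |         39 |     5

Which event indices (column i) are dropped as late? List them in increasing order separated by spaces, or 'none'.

i=0 t=0 v=3: → [0,8); WM=−∞
i=1 t=7 v=9: → [7,15),[6,14),[5,13),[4,12),[3,11),[2,10),[1,9),[0,8); WM=−∞
i=2 t=9 v=2: → [9,17),[8,16),[7,15),[6,14),[5,13),[4,12),[3,11),[2,10); WM=−∞
i=3 t=30 v=2: → [30,38),[29,37),[28,36),[27,35),[26,34),[25,33),[24,32),[23,31); WM=28; [0,8) fires=2 [1,9) fires=1 [2,10) fires=2 [3,11) fires=2 [4,12) fires=2 [5,13) fires=2 [6,14) fires=2 [7,15) fires=2 [8,16) fires=1 [9,17) fires=1
i=4 t=34 v=7: → [34,42),[33,41),[32,40),[31,39),[30,38),[29,37),[28,36),[27,35); WM=28
i=5 t=4 v=7: DROP (t<28-4); WM=28
i=6 t=39 v=5: → [39,47),[38,46),[37,45),[36,44),[35,43),[34,42),[33,41),[32,40); WM=28

5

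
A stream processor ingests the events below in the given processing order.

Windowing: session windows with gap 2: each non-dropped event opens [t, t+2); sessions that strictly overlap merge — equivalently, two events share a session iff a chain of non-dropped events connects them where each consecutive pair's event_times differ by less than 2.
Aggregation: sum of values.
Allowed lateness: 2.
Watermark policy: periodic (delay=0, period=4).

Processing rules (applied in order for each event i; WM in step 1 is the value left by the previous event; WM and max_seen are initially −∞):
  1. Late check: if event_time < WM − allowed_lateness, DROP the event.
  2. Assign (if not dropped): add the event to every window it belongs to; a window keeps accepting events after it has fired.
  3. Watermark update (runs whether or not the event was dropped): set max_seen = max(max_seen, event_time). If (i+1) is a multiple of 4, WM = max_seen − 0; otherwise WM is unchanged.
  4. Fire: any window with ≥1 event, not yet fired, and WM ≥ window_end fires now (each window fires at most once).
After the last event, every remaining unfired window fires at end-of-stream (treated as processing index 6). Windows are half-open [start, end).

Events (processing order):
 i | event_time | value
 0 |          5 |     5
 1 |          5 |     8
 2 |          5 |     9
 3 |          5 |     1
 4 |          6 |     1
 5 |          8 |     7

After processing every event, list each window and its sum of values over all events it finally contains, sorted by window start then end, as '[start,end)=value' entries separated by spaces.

i=0 t=5 v=5: → [5,7); WM=−∞
i=1 t=5 v=8: → [5,7); WM=−∞
i=2 t=5 v=9: → [5,7); WM=−∞
i=3 t=5 v=1: → [5,7); WM=5
i=4 t=6 v=1: → [5,8); WM=5
i=5 t=8 v=7: → [8,10); WM=5

[5,8)=24 [8,10)=7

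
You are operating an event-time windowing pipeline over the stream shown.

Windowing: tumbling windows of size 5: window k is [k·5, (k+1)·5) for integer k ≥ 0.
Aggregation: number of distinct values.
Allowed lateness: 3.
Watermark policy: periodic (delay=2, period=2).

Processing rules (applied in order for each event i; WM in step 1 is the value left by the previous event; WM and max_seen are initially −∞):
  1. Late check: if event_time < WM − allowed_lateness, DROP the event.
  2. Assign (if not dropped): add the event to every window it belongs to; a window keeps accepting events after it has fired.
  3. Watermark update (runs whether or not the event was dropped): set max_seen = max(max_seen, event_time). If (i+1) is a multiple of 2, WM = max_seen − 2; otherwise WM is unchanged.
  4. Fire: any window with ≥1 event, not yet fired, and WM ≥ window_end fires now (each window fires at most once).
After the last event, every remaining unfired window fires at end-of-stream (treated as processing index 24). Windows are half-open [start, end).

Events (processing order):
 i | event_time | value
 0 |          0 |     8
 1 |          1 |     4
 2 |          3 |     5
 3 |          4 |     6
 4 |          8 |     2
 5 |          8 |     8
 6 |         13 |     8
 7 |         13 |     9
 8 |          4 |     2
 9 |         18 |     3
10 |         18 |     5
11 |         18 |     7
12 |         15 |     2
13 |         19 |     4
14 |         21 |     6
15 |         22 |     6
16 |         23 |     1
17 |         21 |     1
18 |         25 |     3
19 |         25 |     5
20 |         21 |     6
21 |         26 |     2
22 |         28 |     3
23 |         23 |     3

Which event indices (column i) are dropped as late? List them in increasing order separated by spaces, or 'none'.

8

i=0 t=0 v=8: → [0,5); WM=−∞
i=1 t=1 v=4: → [0,5); WM=-1
i=2 t=3 v=5: → [0,5); WM=-1
i=3 t=4 v=6: → [0,5); WM=2
i=4 t=8 v=2: → [5,10); WM=2
i=5 t=8 v=8: → [5,10); WM=6; [0,5) fires=4
i=6 t=13 v=8: → [10,15); WM=6
i=7 t=13 v=9: → [10,15); WM=11; [5,10) fires=2
i=8 t=4 v=2: DROP (t<11-3); WM=11
i=9 t=18 v=3: → [15,20); WM=16; [10,15) fires=2
i=10 t=18 v=5: → [15,20); WM=16
i=11 t=18 v=7: → [15,20); WM=16
i=12 t=15 v=2: → [15,20); WM=16
i=13 t=19 v=4: → [15,20); WM=17
i=14 t=21 v=6: → [20,25); WM=17
i=15 t=22 v=6: → [20,25); WM=20; [15,20) fires=5
i=16 t=23 v=1: → [20,25); WM=20
i=17 t=21 v=1: → [20,25); WM=21
i=18 t=25 v=3: → [25,30); WM=21
i=19 t=25 v=5: → [25,30); WM=23
i=20 t=21 v=6: → [20,25); WM=23
i=21 t=26 v=2: → [25,30); WM=24
i=22 t=28 v=3: → [25,30); WM=24
i=23 t=23 v=3: → [20,25); WM=26; [20,25) fires=3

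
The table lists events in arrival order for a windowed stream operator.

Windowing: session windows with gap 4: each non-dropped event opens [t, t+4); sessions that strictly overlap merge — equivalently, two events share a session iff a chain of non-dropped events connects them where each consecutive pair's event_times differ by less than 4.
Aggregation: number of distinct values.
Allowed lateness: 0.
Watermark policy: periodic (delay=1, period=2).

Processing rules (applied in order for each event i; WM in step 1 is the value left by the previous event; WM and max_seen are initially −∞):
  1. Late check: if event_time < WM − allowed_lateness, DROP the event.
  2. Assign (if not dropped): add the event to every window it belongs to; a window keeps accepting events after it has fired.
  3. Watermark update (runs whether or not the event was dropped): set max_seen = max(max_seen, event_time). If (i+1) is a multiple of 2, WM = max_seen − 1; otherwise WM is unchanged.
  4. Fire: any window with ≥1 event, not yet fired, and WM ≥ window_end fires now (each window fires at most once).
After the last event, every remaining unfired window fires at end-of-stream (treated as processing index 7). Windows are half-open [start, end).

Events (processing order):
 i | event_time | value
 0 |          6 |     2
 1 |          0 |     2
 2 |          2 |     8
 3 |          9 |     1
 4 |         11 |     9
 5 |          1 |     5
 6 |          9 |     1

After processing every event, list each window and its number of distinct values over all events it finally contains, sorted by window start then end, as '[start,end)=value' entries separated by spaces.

i=0 t=6 v=2: → [6,10); WM=−∞
i=1 t=0 v=2: → [0,4); WM=5
i=2 t=2 v=8: DROP (t<5-0); WM=5
i=3 t=9 v=1: → [6,13); WM=8
i=4 t=11 v=9: → [6,15); WM=8
i=5 t=1 v=5: DROP (t<8-0); WM=10
i=6 t=9 v=1: DROP (t<10-0); WM=10

[0,4)=1 [6,15)=3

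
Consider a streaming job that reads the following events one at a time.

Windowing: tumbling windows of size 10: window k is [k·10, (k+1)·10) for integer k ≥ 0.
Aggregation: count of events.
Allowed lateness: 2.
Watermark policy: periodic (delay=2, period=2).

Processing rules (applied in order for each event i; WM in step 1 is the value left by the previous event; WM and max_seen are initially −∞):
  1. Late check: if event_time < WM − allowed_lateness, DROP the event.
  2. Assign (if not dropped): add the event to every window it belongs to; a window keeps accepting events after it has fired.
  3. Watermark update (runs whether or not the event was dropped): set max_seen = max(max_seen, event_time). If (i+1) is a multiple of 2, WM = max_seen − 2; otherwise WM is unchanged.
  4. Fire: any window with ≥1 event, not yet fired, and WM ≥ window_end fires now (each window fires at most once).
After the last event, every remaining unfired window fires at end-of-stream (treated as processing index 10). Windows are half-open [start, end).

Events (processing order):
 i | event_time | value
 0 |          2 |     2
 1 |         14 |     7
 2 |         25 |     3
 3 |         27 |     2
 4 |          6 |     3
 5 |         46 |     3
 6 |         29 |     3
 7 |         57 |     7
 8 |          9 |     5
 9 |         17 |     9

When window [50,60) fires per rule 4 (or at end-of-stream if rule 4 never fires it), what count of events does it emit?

1

i=0 t=2 v=2: → [0,10); WM=−∞
i=1 t=14 v=7: → [10,20); WM=12; [0,10) fires=1
i=2 t=25 v=3: → [20,30); WM=12
i=3 t=27 v=2: → [20,30); WM=25; [10,20) fires=1
i=4 t=6 v=3: DROP (t<25-2); WM=25
i=5 t=46 v=3: → [40,50); WM=44; [20,30) fires=2
i=6 t=29 v=3: DROP (t<44-2); WM=44
i=7 t=57 v=7: → [50,60); WM=55; [40,50) fires=1
i=8 t=9 v=5: DROP (t<55-2); WM=55
i=9 t=17 v=9: DROP (t<55-2); WM=55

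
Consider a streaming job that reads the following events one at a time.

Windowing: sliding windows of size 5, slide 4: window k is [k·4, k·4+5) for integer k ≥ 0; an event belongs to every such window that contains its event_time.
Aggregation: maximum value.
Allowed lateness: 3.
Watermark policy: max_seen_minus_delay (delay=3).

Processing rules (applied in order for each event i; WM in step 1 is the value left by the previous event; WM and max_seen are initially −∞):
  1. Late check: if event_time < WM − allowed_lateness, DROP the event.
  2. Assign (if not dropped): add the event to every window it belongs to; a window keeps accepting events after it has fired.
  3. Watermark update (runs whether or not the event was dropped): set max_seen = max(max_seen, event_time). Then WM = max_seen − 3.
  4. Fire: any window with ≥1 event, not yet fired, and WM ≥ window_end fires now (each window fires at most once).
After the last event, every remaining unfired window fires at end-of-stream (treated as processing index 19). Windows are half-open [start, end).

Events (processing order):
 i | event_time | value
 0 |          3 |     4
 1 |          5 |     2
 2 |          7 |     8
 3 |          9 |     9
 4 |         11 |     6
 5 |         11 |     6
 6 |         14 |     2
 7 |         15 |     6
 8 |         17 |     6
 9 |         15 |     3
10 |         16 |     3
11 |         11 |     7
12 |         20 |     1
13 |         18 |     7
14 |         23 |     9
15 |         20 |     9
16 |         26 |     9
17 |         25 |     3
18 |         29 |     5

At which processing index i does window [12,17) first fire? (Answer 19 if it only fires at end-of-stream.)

12

i=0 t=3 v=4: → [0,5); WM=0
i=1 t=5 v=2: → [4,9); WM=2
i=2 t=7 v=8: → [4,9); WM=4
i=3 t=9 v=9: → [8,13); WM=6; [0,5) fires=4
i=4 t=11 v=6: → [8,13); WM=8
i=5 t=11 v=6: → [8,13); WM=8
i=6 t=14 v=2: → [12,17); WM=11; [4,9) fires=8
i=7 t=15 v=6: → [12,17); WM=12
i=8 t=17 v=6: → [16,21); WM=14; [8,13) fires=9
i=9 t=15 v=3: → [12,17); WM=14
i=10 t=16 v=3: → [16,21),[12,17); WM=14
i=11 t=11 v=7: → [8,13); WM=14
i=12 t=20 v=1: → [20,25),[16,21); WM=17; [12,17) fires=6
i=13 t=18 v=7: → [16,21); WM=17
i=14 t=23 v=9: → [20,25); WM=20
i=15 t=20 v=9: → [20,25),[16,21); WM=20
i=16 t=26 v=9: → [24,29); WM=23; [16,21) fires=9
i=17 t=25 v=3: → [24,29); WM=23
i=18 t=29 v=5: → [28,33); WM=26; [20,25) fires=9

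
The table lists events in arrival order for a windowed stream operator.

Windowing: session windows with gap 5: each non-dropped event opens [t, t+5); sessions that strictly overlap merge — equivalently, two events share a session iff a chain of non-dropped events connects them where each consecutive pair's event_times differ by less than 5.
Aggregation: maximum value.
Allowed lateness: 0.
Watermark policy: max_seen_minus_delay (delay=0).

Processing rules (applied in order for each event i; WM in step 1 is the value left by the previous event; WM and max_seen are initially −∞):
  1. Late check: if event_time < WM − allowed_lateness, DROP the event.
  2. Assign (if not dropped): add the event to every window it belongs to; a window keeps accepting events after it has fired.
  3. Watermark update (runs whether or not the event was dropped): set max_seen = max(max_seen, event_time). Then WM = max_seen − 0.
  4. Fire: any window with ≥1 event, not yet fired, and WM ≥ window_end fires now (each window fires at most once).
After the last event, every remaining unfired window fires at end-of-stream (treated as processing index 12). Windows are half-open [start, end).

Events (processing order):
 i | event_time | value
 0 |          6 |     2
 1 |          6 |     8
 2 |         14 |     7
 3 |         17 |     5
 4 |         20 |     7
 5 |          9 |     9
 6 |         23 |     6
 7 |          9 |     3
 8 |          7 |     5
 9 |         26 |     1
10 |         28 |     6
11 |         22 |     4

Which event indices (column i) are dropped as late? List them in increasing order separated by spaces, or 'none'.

i=0 t=6 v=2: → [6,11); WM=6
i=1 t=6 v=8: → [6,11); WM=6
i=2 t=14 v=7: → [14,19); WM=14
i=3 t=17 v=5: → [14,22); WM=17
i=4 t=20 v=7: → [14,25); WM=20
i=5 t=9 v=9: DROP (t<20-0); WM=20
i=6 t=23 v=6: → [14,28); WM=23
i=7 t=9 v=3: DROP (t<23-0); WM=23
i=8 t=7 v=5: DROP (t<23-0); WM=23
i=9 t=26 v=1: → [14,31); WM=26
i=10 t=28 v=6: → [14,33); WM=28
i=11 t=22 v=4: DROP (t<28-0); WM=28

5 7 8 11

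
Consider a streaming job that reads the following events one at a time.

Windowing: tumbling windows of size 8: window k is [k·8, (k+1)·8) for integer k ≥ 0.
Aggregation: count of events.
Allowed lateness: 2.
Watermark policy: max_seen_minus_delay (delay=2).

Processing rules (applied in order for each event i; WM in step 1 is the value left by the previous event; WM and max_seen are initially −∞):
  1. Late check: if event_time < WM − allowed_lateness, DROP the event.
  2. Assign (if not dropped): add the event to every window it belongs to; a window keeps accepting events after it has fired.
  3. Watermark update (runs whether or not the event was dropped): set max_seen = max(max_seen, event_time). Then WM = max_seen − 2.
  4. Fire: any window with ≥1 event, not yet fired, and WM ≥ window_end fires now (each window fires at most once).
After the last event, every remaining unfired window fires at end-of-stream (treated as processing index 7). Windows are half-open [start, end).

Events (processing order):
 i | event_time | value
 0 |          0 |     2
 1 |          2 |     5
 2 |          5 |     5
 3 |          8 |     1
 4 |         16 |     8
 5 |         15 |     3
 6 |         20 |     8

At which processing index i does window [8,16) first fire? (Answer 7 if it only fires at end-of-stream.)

i=0 t=0 v=2: → [0,8); WM=-2
i=1 t=2 v=5: → [0,8); WM=0
i=2 t=5 v=5: → [0,8); WM=3
i=3 t=8 v=1: → [8,16); WM=6
i=4 t=16 v=8: → [16,24); WM=14; [0,8) fires=3
i=5 t=15 v=3: → [8,16); WM=14
i=6 t=20 v=8: → [16,24); WM=18; [8,16) fires=2

6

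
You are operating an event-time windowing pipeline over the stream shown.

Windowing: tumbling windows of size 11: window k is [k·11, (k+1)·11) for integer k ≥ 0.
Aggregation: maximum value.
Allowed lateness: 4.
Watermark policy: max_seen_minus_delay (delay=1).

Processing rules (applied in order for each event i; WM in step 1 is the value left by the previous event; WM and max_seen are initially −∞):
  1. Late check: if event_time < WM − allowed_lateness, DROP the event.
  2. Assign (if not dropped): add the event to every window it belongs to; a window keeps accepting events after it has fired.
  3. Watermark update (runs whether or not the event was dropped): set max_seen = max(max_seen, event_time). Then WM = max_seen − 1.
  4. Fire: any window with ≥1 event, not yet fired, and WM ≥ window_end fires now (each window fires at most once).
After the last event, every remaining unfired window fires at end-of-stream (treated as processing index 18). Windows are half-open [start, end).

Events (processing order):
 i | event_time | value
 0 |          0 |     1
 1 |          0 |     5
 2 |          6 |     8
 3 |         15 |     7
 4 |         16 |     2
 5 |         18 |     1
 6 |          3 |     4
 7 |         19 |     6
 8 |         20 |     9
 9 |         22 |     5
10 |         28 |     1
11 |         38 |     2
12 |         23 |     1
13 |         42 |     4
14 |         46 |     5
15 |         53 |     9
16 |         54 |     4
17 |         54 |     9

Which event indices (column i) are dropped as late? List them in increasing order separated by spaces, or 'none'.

6 12

i=0 t=0 v=1: → [0,11); WM=-1
i=1 t=0 v=5: → [0,11); WM=-1
i=2 t=6 v=8: → [0,11); WM=5
i=3 t=15 v=7: → [11,22); WM=14; [0,11) fires=8
i=4 t=16 v=2: → [11,22); WM=15
i=5 t=18 v=1: → [11,22); WM=17
i=6 t=3 v=4: DROP (t<17-4); WM=17
i=7 t=19 v=6: → [11,22); WM=18
i=8 t=20 v=9: → [11,22); WM=19
i=9 t=22 v=5: → [22,33); WM=21
i=10 t=28 v=1: → [22,33); WM=27; [11,22) fires=9
i=11 t=38 v=2: → [33,44); WM=37; [22,33) fires=5
i=12 t=23 v=1: DROP (t<37-4); WM=37
i=13 t=42 v=4: → [33,44); WM=41
i=14 t=46 v=5: → [44,55); WM=45; [33,44) fires=4
i=15 t=53 v=9: → [44,55); WM=52
i=16 t=54 v=4: → [44,55); WM=53
i=17 t=54 v=9: → [44,55); WM=53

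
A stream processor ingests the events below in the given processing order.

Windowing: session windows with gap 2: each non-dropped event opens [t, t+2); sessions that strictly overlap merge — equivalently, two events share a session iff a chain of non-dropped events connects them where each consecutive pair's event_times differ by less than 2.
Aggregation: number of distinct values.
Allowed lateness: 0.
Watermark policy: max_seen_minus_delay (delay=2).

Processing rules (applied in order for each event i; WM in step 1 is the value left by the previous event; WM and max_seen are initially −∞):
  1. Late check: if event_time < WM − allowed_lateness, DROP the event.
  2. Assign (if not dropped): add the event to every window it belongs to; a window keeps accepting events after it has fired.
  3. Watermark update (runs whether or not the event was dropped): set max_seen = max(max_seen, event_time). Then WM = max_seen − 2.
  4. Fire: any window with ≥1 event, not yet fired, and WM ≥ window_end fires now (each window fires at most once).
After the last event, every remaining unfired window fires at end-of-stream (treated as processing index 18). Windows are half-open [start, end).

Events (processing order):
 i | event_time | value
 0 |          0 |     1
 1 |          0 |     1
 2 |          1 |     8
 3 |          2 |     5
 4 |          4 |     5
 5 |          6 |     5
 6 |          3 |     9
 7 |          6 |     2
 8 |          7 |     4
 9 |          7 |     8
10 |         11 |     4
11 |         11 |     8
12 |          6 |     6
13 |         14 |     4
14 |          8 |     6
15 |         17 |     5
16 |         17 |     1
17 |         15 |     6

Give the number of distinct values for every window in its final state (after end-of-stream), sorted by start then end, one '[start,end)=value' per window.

[0,4)=3 [4,6)=1 [6,9)=4 [11,13)=2 [14,17)=2 [17,19)=2

i=0 t=0 v=1: → [0,2); WM=-2
i=1 t=0 v=1: → [0,2); WM=-2
i=2 t=1 v=8: → [0,3); WM=-1
i=3 t=2 v=5: → [0,4); WM=0
i=4 t=4 v=5: → [4,6); WM=2
i=5 t=6 v=5: → [6,8); WM=4
i=6 t=3 v=9: DROP (t<4-0); WM=4
i=7 t=6 v=2: → [6,8); WM=4
i=8 t=7 v=4: → [6,9); WM=5
i=9 t=7 v=8: → [6,9); WM=5
i=10 t=11 v=4: → [11,13); WM=9
i=11 t=11 v=8: → [11,13); WM=9
i=12 t=6 v=6: DROP (t<9-0); WM=9
i=13 t=14 v=4: → [14,16); WM=12
i=14 t=8 v=6: DROP (t<12-0); WM=12
i=15 t=17 v=5: → [17,19); WM=15
i=16 t=17 v=1: → [17,19); WM=15
i=17 t=15 v=6: → [14,17); WM=15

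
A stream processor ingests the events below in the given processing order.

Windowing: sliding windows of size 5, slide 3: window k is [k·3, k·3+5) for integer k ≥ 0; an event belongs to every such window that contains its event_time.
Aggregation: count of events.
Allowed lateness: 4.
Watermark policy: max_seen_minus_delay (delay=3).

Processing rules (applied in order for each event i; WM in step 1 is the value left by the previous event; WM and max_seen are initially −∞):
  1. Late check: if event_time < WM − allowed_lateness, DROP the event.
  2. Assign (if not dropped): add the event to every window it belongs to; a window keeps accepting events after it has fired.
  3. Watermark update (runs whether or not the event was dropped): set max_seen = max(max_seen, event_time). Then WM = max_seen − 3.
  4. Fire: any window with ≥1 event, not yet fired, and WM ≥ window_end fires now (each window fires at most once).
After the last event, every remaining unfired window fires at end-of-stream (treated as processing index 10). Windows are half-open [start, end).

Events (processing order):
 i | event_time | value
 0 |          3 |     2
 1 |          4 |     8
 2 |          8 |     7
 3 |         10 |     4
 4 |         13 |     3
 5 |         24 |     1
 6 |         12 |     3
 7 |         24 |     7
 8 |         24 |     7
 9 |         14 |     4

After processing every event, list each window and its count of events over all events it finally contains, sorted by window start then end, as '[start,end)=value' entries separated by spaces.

[0,5)=2 [3,8)=2 [6,11)=2 [9,14)=2 [12,17)=1 [21,26)=3 [24,29)=3

i=0 t=3 v=2: → [3,8),[0,5); WM=0
i=1 t=4 v=8: → [3,8),[0,5); WM=1
i=2 t=8 v=7: → [6,11); WM=5; [0,5) fires=2
i=3 t=10 v=4: → [9,14),[6,11); WM=7
i=4 t=13 v=3: → [12,17),[9,14); WM=10; [3,8) fires=2
i=5 t=24 v=1: → [24,29),[21,26); WM=21; [6,11) fires=2 [9,14) fires=2 [12,17) fires=1
i=6 t=12 v=3: DROP (t<21-4); WM=21
i=7 t=24 v=7: → [24,29),[21,26); WM=21
i=8 t=24 v=7: → [24,29),[21,26); WM=21
i=9 t=14 v=4: DROP (t<21-4); WM=21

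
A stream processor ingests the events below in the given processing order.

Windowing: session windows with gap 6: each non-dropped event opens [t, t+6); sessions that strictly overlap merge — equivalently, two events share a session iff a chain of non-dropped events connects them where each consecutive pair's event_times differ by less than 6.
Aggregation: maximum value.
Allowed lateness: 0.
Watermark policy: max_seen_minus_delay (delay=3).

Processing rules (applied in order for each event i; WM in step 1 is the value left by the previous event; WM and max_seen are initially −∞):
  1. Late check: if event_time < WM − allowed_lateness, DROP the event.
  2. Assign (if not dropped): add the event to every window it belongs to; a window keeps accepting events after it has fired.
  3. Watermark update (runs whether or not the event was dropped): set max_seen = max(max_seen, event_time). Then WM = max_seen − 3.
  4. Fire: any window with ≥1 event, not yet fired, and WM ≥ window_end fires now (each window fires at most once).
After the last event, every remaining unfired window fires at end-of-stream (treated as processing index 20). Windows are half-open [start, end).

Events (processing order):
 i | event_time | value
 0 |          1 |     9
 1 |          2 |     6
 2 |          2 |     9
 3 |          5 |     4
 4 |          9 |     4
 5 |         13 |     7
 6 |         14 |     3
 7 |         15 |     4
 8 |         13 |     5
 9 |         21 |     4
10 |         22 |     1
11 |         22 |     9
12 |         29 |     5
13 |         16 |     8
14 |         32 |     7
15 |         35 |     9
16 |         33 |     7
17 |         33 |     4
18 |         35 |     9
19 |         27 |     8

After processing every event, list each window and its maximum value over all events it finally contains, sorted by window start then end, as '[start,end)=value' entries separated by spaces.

i=0 t=1 v=9: → [1,7); WM=-2
i=1 t=2 v=6: → [1,8); WM=-1
i=2 t=2 v=9: → [1,8); WM=-1
i=3 t=5 v=4: → [1,11); WM=2
i=4 t=9 v=4: → [1,15); WM=6
i=5 t=13 v=7: → [1,19); WM=10
i=6 t=14 v=3: → [1,20); WM=11
i=7 t=15 v=4: → [1,21); WM=12
i=8 t=13 v=5: → [1,21); WM=12
i=9 t=21 v=4: → [21,27); WM=18
i=10 t=22 v=1: → [21,28); WM=19
i=11 t=22 v=9: → [21,28); WM=19
i=12 t=29 v=5: → [29,35); WM=26
i=13 t=16 v=8: DROP (t<26-0); WM=26
i=14 t=32 v=7: → [29,38); WM=29
i=15 t=35 v=9: → [29,41); WM=32
i=16 t=33 v=7: → [29,41); WM=32
i=17 t=33 v=4: → [29,41); WM=32
i=18 t=35 v=9: → [29,41); WM=32
i=19 t=27 v=8: DROP (t<32-0); WM=32

[1,21)=9 [21,28)=9 [29,41)=9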